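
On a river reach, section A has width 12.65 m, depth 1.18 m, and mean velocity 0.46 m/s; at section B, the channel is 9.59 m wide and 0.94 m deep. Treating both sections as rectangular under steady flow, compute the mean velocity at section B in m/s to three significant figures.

Q = A₁V₁ = (12.65×1.18) × 0.46 = 6.866 m³/s
A₂ = 9.59 × 0.94 = 9.015 m²
V₂ = Q/A₂ = 6.866/9.015 = 0.7617 m/s

0.762 m/s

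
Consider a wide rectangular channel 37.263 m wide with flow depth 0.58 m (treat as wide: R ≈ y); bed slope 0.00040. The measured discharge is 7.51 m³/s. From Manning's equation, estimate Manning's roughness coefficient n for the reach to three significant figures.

A = b·y = 37.263 × 0.58 = 21.61 m²
Wide channel: R ≈ y = 0.58 m
n = (1/Q)·A·R^(2/3)·S^(1/2) = (1/7.51) × 21.61 × 0.6955 × 0.02000 = 0.04003

0.0400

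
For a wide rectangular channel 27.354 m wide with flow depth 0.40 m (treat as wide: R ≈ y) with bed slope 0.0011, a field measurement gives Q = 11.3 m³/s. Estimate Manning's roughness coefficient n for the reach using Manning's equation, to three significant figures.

A = b·y = 27.354 × 0.40 = 10.94 m²
Wide channel: R ≈ y = 0.40 m
n = (1/Q)·A·R^(2/3)·S^(1/2) = (1/11.3) × 10.94 × 0.5429 × 0.03317 = 0.01743

0.0174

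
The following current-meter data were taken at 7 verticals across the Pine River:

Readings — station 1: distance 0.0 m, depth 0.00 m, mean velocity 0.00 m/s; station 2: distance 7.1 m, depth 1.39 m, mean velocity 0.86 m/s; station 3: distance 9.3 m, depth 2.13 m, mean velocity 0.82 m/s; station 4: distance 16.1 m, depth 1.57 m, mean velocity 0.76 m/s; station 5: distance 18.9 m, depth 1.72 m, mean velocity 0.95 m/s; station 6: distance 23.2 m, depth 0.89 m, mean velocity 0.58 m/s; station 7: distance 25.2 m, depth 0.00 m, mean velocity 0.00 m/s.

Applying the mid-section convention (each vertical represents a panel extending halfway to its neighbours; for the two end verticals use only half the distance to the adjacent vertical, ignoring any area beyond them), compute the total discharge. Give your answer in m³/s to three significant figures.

26.6 m³/s

w_2 = (9.3 − 0.0)/2 = 4.65 m; q_2 = 0.86 × 1.39 × 4.65 = 5.559 m³/s
w_3 = (16.1 − 7.1)/2 = 4.5 m; q_3 = 0.82 × 2.13 × 4.5 = 7.860 m³/s
w_4 = (18.9 − 9.3)/2 = 4.8 m; q_4 = 0.76 × 1.57 × 4.8 = 5.727 m³/s
w_5 = (23.2 − 16.1)/2 = 3.55 m; q_5 = 0.95 × 1.72 × 3.55 = 5.801 m³/s
w_6 = (25.2 − 18.9)/2 = 3.15 m; q_6 = 0.58 × 0.89 × 3.15 = 1.626 m³/s
Stations 1, 7 contribute zero (depth or velocity is 0).
Q = Σ qᵢ = 26.57 m³/s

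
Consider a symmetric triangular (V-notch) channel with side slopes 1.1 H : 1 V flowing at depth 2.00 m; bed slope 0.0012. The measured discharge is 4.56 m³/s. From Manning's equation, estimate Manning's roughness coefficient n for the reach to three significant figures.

0.0273

A = z·y² = 1.1×2.00² = 4.400 m²
P = 2y√(1+z²) = 2×2.00×√(1+1.1²) = 5.946 m
R = A/P = 4.400/5.946 = 0.7399 m
n = (1/Q)·A·R^(2/3)·S^(1/2) = (1/4.56) × 4.400 × 0.8181 × 0.03464 = 0.02734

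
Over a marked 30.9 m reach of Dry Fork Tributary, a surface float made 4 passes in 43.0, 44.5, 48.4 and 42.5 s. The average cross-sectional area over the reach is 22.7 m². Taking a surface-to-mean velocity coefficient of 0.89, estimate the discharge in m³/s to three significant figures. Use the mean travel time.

t̄ = (43.0 + 44.5 + 48.4 + 42.5) / 4 = 44.6 s
v_surface = L / t̄ = 30.9 / 44.6 = 0.6928 m/s
v_mean = 0.89 × 0.6928 = 0.6166 m/s
Q = A × v_mean = 22.7 × 0.6166 = 14.00 m³/s

14.0 m³/s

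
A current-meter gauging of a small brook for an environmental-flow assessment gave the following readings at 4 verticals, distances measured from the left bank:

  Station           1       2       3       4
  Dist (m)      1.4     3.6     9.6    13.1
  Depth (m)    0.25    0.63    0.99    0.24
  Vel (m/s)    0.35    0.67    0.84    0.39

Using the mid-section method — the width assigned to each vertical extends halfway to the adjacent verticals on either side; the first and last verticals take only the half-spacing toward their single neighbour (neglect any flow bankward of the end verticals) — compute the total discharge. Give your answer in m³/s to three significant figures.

5.94 m³/s

w_1 = (3.6 − 1.4)/2 = 1.1 m; q_1 = 0.35 × 0.25 × 1.1 = 0.09625 m³/s
w_2 = (9.6 − 1.4)/2 = 4.1 m; q_2 = 0.67 × 0.63 × 4.1 = 1.731 m³/s
w_3 = (13.1 − 3.6)/2 = 4.75 m; q_3 = 0.84 × 0.99 × 4.75 = 3.950 m³/s
w_4 = (13.1 − 9.6)/2 = 1.75 m; q_4 = 0.39 × 0.24 × 1.75 = 0.1638 m³/s
Q = Σ qᵢ = 5.941 m³/s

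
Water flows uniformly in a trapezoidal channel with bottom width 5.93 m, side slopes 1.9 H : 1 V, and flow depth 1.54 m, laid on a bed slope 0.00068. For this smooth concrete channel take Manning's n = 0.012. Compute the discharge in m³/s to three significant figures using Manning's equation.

A = (b + z·y)·y = (5.93 + 1.9×1.54)×1.54 = 13.64 m²
P = b + 2y√(1+z²) = 5.93 + 2×1.54×√(1+1.9²) = 12.54 m
R = A/P = 13.64/12.54 = 1.087 m
Q = (1/n)·A·R^(2/3)·S^(1/2) = (1/0.012) × 13.64 × 1.087^(2/3) × 0.00068^(1/2) = 31.34 m³/s

31.3 m³/s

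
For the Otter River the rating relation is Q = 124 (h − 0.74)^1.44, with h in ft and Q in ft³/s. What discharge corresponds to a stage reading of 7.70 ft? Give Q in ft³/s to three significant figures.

2030 ft³/s

Q = 124 × (7.70 − 0.74)^1.44 = 124 × 6.96^1.44 = 2027 ft³/s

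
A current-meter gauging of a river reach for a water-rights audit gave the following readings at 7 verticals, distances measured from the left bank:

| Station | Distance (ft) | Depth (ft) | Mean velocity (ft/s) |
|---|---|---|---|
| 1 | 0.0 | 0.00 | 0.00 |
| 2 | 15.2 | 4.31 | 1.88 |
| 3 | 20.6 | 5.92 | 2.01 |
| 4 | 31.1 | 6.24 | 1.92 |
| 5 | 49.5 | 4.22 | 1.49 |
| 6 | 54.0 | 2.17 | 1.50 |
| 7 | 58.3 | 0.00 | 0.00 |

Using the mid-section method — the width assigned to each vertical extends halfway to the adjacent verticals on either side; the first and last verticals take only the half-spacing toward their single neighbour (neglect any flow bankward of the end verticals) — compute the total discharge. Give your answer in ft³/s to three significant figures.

437 ft³/s

w_2 = (20.6 − 0.0)/2 = 10.3 ft; q_2 = 1.88 × 4.31 × 10.3 = 83.46 ft³/s
w_3 = (31.1 − 15.2)/2 = 7.95 ft; q_3 = 2.01 × 5.92 × 7.95 = 94.60 ft³/s
w_4 = (49.5 − 20.6)/2 = 14.45 ft; q_4 = 1.92 × 6.24 × 14.45 = 173.1 ft³/s
w_5 = (54.0 − 31.1)/2 = 11.45 ft; q_5 = 1.49 × 4.22 × 11.45 = 72.00 ft³/s
w_6 = (58.3 − 49.5)/2 = 4.4 ft; q_6 = 1.50 × 2.17 × 4.4 = 14.32 ft³/s
Stations 1, 7 contribute zero (depth or velocity is 0).
Q = Σ qᵢ = 437.5 ft³/s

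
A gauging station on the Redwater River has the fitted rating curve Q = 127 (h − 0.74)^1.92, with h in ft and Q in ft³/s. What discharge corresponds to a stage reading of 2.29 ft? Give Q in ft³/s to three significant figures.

Q = 127 × (2.29 − 0.74)^1.92 = 127 × 1.55^1.92 = 294.6 ft³/s

295 ft³/s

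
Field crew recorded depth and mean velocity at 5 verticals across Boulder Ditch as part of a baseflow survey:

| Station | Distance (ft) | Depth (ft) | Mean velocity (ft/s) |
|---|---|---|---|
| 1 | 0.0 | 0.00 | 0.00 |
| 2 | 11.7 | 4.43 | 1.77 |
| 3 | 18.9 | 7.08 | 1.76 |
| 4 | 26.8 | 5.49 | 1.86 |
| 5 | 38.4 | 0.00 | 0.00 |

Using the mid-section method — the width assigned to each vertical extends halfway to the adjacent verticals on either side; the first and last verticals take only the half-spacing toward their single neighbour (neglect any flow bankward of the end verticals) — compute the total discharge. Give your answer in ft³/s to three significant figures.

268 ft³/s

w_2 = (18.9 − 0.0)/2 = 9.45 ft; q_2 = 1.77 × 4.43 × 9.45 = 74.10 ft³/s
w_3 = (26.8 − 11.7)/2 = 7.55 ft; q_3 = 1.76 × 7.08 × 7.55 = 94.08 ft³/s
w_4 = (38.4 − 18.9)/2 = 9.75 ft; q_4 = 1.86 × 5.49 × 9.75 = 99.56 ft³/s
Stations 1, 5 contribute zero (depth or velocity is 0).
Q = Σ qᵢ = 267.7 ft³/s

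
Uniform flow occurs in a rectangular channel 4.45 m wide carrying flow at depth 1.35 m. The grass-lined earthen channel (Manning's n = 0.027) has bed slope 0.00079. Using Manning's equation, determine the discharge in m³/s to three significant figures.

A = b·y = 4.45 × 1.35 = 6.008 m²
P = b + 2y = 4.45 + 2×1.35 = 7.150 m
R = A/P = 6.008/7.150 = 0.8402 m
Q = (1/n)·A·R^(2/3)·S^(1/2) = (1/0.027) × 6.008 × 0.8402^(2/3) × 0.00079^(1/2) = 5.568 m³/s

5.57 m³/s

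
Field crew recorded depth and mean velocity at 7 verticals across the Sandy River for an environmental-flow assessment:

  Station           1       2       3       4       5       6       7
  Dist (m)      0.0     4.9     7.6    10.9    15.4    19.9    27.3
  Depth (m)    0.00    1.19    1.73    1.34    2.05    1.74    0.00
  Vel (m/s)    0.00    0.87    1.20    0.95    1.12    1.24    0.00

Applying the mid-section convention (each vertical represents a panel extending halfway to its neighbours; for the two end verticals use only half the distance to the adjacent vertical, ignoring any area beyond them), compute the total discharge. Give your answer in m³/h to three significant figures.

138000 m³/h

w_2 = (7.6 − 0.0)/2 = 3.8 m; q_2 = 0.87 × 1.19 × 3.8 = 3.934 m³/s
w_3 = (10.9 − 4.9)/2 = 3 m; q_3 = 1.20 × 1.73 × 3 = 6.228 m³/s
w_4 = (15.4 − 7.6)/2 = 3.9 m; q_4 = 0.95 × 1.34 × 3.9 = 4.965 m³/s
w_5 = (19.9 − 10.9)/2 = 4.5 m; q_5 = 1.12 × 2.05 × 4.5 = 10.33 m³/s
w_6 = (27.3 − 15.4)/2 = 5.95 m; q_6 = 1.24 × 1.74 × 5.95 = 12.84 m³/s
Stations 1, 7 contribute zero (depth or velocity is 0).
Q = Σ qᵢ = 38.30 m³/s
= 38.30 × 3600 = 137900 m³/h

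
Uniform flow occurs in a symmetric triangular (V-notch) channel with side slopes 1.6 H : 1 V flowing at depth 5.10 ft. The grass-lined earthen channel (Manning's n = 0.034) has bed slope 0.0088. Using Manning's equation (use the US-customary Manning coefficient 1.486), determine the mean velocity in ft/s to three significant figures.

A = z·y² = 1.6×5.10² = 41.62 ft²
P = 2y√(1+z²) = 2×5.10×√(1+1.6²) = 19.25 ft
R = A/P = 41.62/19.25 = 2.162 ft
Q = (1.486/n)·A·R^(2/3)·S^(1/2) = (1.486/0.034) × 41.62 × 2.162^(2/3) × 0.0088^(1/2) = 285.3 ft³/s
V = Q/A = 285.3/41.62 = 6.856 ft/s

6.86 ft/s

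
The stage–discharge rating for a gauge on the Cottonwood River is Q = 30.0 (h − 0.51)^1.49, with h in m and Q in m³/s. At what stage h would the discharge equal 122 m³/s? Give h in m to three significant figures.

3.07 m

h − h₀ = (Q/C)^(1/b) = (122/30.0)^(1/1.49) = 2.564 m
h = 0.51 + 2.564 = 3.074 m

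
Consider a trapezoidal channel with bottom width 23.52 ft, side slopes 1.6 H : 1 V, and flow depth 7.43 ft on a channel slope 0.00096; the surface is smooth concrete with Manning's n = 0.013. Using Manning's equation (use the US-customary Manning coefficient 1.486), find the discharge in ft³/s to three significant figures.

A = (b + z·y)·y = (23.52 + 1.6×7.43)×7.43 = 263.1 ft²
P = b + 2y√(1+z²) = 23.52 + 2×7.43×√(1+1.6²) = 51.56 ft
R = A/P = 263.1/51.56 = 5.103 ft
Q = (1.486/n)·A·R^(2/3)·S^(1/2) = (1.486/0.013) × 263.1 × 5.103^(2/3) × 0.00096^(1/2) = 2762 ft³/s

2760 ft³/s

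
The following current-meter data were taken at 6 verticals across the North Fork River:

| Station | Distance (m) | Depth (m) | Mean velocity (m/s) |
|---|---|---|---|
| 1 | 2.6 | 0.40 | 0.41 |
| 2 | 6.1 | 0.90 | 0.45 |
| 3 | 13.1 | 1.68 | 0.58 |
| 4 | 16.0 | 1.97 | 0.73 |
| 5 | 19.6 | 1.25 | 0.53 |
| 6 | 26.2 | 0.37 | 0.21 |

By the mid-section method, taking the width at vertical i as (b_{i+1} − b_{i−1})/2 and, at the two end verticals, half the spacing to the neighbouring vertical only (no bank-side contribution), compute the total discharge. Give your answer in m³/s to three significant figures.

15.5 m³/s

w_1 = (6.1 − 2.6)/2 = 1.75 m; q_1 = 0.41 × 0.40 × 1.75 = 0.2870 m³/s
w_2 = (13.1 − 2.6)/2 = 5.25 m; q_2 = 0.45 × 0.90 × 5.25 = 2.126 m³/s
w_3 = (16.0 − 6.1)/2 = 4.95 m; q_3 = 0.58 × 1.68 × 4.95 = 4.823 m³/s
w_4 = (19.6 − 13.1)/2 = 3.25 m; q_4 = 0.73 × 1.97 × 3.25 = 4.674 m³/s
w_5 = (26.2 − 16.0)/2 = 5.1 m; q_5 = 0.53 × 1.25 × 5.1 = 3.379 m³/s
w_6 = (26.2 − 19.6)/2 = 3.3 m; q_6 = 0.21 × 0.37 × 3.3 = 0.2564 m³/s
Q = Σ qᵢ = 15.55 m³/s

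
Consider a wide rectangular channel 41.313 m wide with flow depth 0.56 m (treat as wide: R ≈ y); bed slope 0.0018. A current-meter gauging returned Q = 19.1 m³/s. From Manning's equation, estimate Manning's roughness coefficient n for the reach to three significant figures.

A = b·y = 41.313 × 0.56 = 23.14 m²
Wide channel: R ≈ y = 0.56 m
n = (1/Q)·A·R^(2/3)·S^(1/2) = (1/19.1) × 23.14 × 0.6794 × 0.04243 = 0.03491

0.0349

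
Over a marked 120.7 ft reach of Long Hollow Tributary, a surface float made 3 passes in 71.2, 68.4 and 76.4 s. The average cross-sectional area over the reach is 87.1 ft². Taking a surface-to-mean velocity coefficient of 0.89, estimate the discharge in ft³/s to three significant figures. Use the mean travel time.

130 ft³/s

t̄ = (71.2 + 68.4 + 76.4) / 3 = 72 s
v_surface = L / t̄ = 120.7 / 72 = 1.676 ft/s
v_mean = 0.89 × 1.676 = 1.492 ft/s
Q = A × v_mean = 87.1 × 1.492 = 130.0 ft³/s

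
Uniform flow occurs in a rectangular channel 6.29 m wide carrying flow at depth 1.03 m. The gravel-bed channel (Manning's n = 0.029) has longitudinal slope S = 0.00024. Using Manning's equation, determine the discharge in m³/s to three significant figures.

2.92 m³/s

A = b·y = 6.29 × 1.03 = 6.479 m²
P = b + 2y = 6.29 + 2×1.03 = 8.350 m
R = A/P = 6.479/8.350 = 0.7759 m
Q = (1/n)·A·R^(2/3)·S^(1/2) = (1/0.029) × 6.479 × 0.7759^(2/3) × 0.00024^(1/2) = 2.922 m³/s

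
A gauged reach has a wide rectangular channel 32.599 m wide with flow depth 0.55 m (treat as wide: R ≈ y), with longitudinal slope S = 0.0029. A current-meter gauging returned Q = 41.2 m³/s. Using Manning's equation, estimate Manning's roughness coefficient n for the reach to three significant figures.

0.0157

A = b·y = 32.599 × 0.55 = 17.93 m²
Wide channel: R ≈ y = 0.55 m
n = (1/Q)·A·R^(2/3)·S^(1/2) = (1/41.2) × 17.93 × 0.6713 × 0.05385 = 0.01573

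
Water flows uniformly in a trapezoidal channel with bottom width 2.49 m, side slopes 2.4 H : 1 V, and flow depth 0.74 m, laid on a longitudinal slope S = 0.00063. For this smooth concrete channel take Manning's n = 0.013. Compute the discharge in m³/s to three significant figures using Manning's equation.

A = (b + z·y)·y = (2.49 + 2.4×0.74)×0.74 = 3.157 m²
P = b + 2y√(1+z²) = 2.49 + 2×0.74×√(1+2.4²) = 6.338 m
R = A/P = 3.157/6.338 = 0.4981 m
Q = (1/n)·A·R^(2/3)·S^(1/2) = (1/0.013) × 3.157 × 0.4981^(2/3) × 0.00063^(1/2) = 3.830 m³/s

3.83 m³/s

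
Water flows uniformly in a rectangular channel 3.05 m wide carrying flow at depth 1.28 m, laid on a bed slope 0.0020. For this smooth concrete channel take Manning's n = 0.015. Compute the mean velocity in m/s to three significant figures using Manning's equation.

A = b·y = 3.05 × 1.28 = 3.904 m²
P = b + 2y = 3.05 + 2×1.28 = 5.610 m
R = A/P = 3.904/5.610 = 0.6959 m
Q = (1/n)·A·R^(2/3)·S^(1/2) = (1/0.015) × 3.904 × 0.6959^(2/3) × 0.0020^(1/2) = 9.140 m³/s
V = Q/A = 9.140/3.904 = 2.341 m/s

2.34 m/s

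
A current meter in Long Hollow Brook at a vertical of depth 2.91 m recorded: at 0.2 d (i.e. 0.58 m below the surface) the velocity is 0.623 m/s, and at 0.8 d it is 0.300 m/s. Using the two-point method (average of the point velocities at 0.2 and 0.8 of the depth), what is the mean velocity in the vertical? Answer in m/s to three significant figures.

0.462 m/s

v̄ = (0.623 + 0.300) / 2 = 0.4615 m/s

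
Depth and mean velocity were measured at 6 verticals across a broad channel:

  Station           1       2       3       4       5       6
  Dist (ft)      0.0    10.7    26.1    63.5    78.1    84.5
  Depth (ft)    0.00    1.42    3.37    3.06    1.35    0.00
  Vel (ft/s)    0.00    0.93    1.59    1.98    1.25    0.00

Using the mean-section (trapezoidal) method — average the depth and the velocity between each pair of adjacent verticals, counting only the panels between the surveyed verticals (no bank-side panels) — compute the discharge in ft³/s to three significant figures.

Panel 1-2: Δb = 10.7 ft, d̄ = (0.00+1.42)/2 = 0.71, v̄ = (0.00+0.93)/2 = 0.465 → q = 10.7×0.71×0.465 = 3.533 ft³/s
Panel 2-3: Δb = 15.4 ft, d̄ = (1.42+3.37)/2 = 2.395, v̄ = (0.93+1.59)/2 = 1.26 → q = 15.4×2.395×1.26 = 46.47 ft³/s
Panel 3-4: Δb = 37.4 ft, d̄ = (3.37+3.06)/2 = 3.215, v̄ = (1.59+1.98)/2 = 1.785 → q = 37.4×3.215×1.785 = 214.6 ft³/s
Panel 4-5: Δb = 14.6 ft, d̄ = (3.06+1.35)/2 = 2.205, v̄ = (1.98+1.25)/2 = 1.615 → q = 14.6×2.205×1.615 = 51.99 ft³/s
Panel 5-6: Δb = 6.4 ft, d̄ = (1.35+0.00)/2 = 0.675, v̄ = (1.25+0.00)/2 = 0.625 → q = 6.4×0.675×0.625 = 2.700 ft³/s
Q = Σ q = 319.3 ft³/s

319 ft³/s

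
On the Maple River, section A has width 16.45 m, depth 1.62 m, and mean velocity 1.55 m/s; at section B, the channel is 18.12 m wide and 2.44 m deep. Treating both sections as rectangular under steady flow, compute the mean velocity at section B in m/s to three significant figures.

0.934 m/s

Q = A₁V₁ = (16.45×1.62) × 1.55 = 41.31 m³/s
A₂ = 18.12 × 2.44 = 44.21 m²
V₂ = Q/A₂ = 41.31/44.21 = 0.9343 m/s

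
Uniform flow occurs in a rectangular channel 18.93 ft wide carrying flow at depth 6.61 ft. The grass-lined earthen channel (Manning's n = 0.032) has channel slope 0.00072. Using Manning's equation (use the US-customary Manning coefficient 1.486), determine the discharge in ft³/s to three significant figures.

386 ft³/s

A = b·y = 18.93 × 6.61 = 125.1 ft²
P = b + 2y = 18.93 + 2×6.61 = 32.15 ft
R = A/P = 125.1/32.15 = 3.892 ft
Q = (1.486/n)·A·R^(2/3)·S^(1/2) = (1.486/0.032) × 125.1 × 3.892^(2/3) × 0.00072^(1/2) = 385.8 ft³/s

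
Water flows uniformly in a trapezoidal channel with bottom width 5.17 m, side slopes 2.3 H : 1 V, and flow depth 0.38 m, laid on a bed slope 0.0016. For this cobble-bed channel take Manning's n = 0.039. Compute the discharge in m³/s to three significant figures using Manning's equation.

1.11 m³/s

A = (b + z·y)·y = (5.17 + 2.3×0.38)×0.38 = 2.297 m²
P = b + 2y√(1+z²) = 5.17 + 2×0.38×√(1+2.3²) = 7.076 m
R = A/P = 2.297/7.076 = 0.3246 m
Q = (1/n)·A·R^(2/3)·S^(1/2) = (1/0.039) × 2.297 × 0.3246^(2/3) × 0.0016^(1/2) = 1.113 m³/s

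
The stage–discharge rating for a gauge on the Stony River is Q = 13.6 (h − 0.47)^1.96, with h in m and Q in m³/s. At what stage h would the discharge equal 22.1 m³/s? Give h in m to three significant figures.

h − h₀ = (Q/C)^(1/b) = (22.1/13.6)^(1/1.96) = 1.281 m
h = 0.47 + 1.281 = 1.751 m

1.75 m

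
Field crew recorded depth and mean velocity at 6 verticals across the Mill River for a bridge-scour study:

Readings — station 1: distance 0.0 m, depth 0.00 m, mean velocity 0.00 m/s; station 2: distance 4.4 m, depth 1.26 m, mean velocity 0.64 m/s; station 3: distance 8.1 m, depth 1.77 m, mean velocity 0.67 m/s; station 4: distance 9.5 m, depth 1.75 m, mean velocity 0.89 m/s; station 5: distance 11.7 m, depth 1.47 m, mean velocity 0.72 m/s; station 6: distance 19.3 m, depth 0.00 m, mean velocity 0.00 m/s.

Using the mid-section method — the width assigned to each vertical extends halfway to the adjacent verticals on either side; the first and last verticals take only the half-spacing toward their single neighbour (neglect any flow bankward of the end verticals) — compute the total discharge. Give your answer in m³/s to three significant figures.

14.3 m³/s

w_2 = (8.1 − 0.0)/2 = 4.05 m; q_2 = 0.64 × 1.26 × 4.05 = 3.266 m³/s
w_3 = (9.5 − 4.4)/2 = 2.55 m; q_3 = 0.67 × 1.77 × 2.55 = 3.024 m³/s
w_4 = (11.7 − 8.1)/2 = 1.8 m; q_4 = 0.89 × 1.75 × 1.8 = 2.804 m³/s
w_5 = (19.3 − 9.5)/2 = 4.9 m; q_5 = 0.72 × 1.47 × 4.9 = 5.186 m³/s
Stations 1, 6 contribute zero (depth or velocity is 0).
Q = Σ qᵢ = 14.28 m³/s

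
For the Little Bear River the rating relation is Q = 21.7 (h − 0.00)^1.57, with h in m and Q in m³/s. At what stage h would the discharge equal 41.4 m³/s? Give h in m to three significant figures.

h − h₀ = (Q/C)^(1/b) = (41.4/21.7)^(1/1.57) = 1.509 m
h = 0.00 + 1.509 = 1.509 m

1.51 m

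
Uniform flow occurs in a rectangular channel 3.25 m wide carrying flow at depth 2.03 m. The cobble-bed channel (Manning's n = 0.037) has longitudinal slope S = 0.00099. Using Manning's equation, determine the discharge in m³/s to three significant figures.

5.24 m³/s

A = b·y = 3.25 × 2.03 = 6.598 m²
P = b + 2y = 3.25 + 2×2.03 = 7.310 m
R = A/P = 6.598/7.310 = 0.9025 m
Q = (1/n)·A·R^(2/3)·S^(1/2) = (1/0.037) × 6.598 × 0.9025^(2/3) × 0.00099^(1/2) = 5.240 m³/s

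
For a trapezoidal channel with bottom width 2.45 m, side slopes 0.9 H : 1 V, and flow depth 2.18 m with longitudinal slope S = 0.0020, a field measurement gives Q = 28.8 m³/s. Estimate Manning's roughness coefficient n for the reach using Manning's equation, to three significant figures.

0.0165

A = (b + z·y)·y = (2.45 + 0.9×2.18)×2.18 = 9.618 m²
P = b + 2y√(1+z²) = 2.45 + 2×2.18×√(1+0.9²) = 8.316 m
R = A/P = 9.618/8.316 = 1.157 m
n = (1/Q)·A·R^(2/3)·S^(1/2) = (1/28.8) × 9.618 × 1.102 × 0.04472 = 0.01646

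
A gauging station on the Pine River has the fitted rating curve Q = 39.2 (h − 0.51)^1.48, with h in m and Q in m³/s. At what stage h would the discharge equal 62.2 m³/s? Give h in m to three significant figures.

h − h₀ = (Q/C)^(1/b) = (62.2/39.2)^(1/1.48) = 1.366 m
h = 0.51 + 1.366 = 1.876 m

1.88 m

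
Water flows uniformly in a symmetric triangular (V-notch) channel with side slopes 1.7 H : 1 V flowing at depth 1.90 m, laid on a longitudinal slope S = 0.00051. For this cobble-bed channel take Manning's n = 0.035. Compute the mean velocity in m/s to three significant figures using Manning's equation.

A = z·y² = 1.7×1.90² = 6.137 m²
P = 2y√(1+z²) = 2×1.90×√(1+1.7²) = 7.495 m
R = A/P = 6.137/7.495 = 0.8188 m
Q = (1/n)·A·R^(2/3)·S^(1/2) = (1/0.035) × 6.137 × 0.8188^(2/3) × 0.00051^(1/2) = 3.466 m³/s
V = Q/A = 3.466/6.137 = 0.5647 m/s

0.565 m/s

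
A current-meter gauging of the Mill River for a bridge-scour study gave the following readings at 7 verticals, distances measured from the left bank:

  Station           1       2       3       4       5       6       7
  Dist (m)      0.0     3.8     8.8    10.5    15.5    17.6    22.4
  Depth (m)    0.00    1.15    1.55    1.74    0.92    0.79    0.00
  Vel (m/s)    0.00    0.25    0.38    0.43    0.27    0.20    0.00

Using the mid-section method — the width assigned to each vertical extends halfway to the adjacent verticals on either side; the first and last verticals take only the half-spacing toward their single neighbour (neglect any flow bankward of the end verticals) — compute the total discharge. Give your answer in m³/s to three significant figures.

w_2 = (8.8 − 0.0)/2 = 4.4 m; q_2 = 0.25 × 1.15 × 4.4 = 1.265 m³/s
w_3 = (10.5 − 3.8)/2 = 3.35 m; q_3 = 0.38 × 1.55 × 3.35 = 1.973 m³/s
w_4 = (15.5 − 8.8)/2 = 3.35 m; q_4 = 0.43 × 1.74 × 3.35 = 2.506 m³/s
w_5 = (17.6 − 10.5)/2 = 3.55 m; q_5 = 0.27 × 0.92 × 3.55 = 0.8818 m³/s
w_6 = (22.4 − 15.5)/2 = 3.45 m; q_6 = 0.20 × 0.79 × 3.45 = 0.5451 m³/s
Stations 1, 7 contribute zero (depth or velocity is 0).
Q = Σ qᵢ = 7.172 m³/s

7.17 m³/s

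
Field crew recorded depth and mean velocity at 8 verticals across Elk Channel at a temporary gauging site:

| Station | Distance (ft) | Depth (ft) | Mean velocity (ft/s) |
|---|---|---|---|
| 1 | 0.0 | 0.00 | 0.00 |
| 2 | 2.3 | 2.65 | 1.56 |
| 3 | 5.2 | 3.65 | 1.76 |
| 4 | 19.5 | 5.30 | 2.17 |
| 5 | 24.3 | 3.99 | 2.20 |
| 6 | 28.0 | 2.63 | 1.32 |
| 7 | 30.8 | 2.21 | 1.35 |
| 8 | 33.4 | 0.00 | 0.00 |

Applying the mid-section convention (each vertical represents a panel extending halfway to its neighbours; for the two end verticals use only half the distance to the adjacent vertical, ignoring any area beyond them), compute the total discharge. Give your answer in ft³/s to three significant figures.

w_2 = (5.2 − 0.0)/2 = 2.6 ft; q_2 = 1.56 × 2.65 × 2.6 = 10.75 ft³/s
w_3 = (19.5 − 2.3)/2 = 8.6 ft; q_3 = 1.76 × 3.65 × 8.6 = 55.25 ft³/s
w_4 = (24.3 − 5.2)/2 = 9.55 ft; q_4 = 2.17 × 5.30 × 9.55 = 109.8 ft³/s
w_5 = (28.0 − 19.5)/2 = 4.25 ft; q_5 = 2.20 × 3.99 × 4.25 = 37.31 ft³/s
w_6 = (30.8 − 24.3)/2 = 3.25 ft; q_6 = 1.32 × 2.63 × 3.25 = 11.28 ft³/s
w_7 = (33.4 − 28.0)/2 = 2.7 ft; q_7 = 1.35 × 2.21 × 2.7 = 8.055 ft³/s
Stations 1, 8 contribute zero (depth or velocity is 0).
Q = Σ qᵢ = 232.5 ft³/s

232 ft³/s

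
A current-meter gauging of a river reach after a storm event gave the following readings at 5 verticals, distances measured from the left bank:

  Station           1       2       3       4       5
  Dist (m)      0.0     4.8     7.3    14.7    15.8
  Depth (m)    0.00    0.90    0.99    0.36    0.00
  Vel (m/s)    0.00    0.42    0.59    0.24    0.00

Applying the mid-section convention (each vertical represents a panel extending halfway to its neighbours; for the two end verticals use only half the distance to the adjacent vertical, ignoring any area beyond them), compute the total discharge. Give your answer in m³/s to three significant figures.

w_2 = (7.3 − 0.0)/2 = 3.65 m; q_2 = 0.42 × 0.90 × 3.65 = 1.380 m³/s
w_3 = (14.7 − 4.8)/2 = 4.95 m; q_3 = 0.59 × 0.99 × 4.95 = 2.891 m³/s
w_4 = (15.8 − 7.3)/2 = 4.25 m; q_4 = 0.24 × 0.36 × 4.25 = 0.3672 m³/s
Stations 1, 5 contribute zero (depth or velocity is 0).
Q = Σ qᵢ = 4.638 m³/s

4.64 m³/s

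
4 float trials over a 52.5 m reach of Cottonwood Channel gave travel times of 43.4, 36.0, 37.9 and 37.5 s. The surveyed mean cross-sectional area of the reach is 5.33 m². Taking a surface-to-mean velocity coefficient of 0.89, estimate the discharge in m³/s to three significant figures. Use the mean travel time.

6.44 m³/s

t̄ = (43.4 + 36.0 + 37.9 + 37.5) / 4 = 38.7 s
v_surface = L / t̄ = 52.5 / 38.7 = 1.357 m/s
v_mean = 0.89 × 1.357 = 1.207 m/s
Q = A × v_mean = 5.33 × 1.207 = 6.435 m³/s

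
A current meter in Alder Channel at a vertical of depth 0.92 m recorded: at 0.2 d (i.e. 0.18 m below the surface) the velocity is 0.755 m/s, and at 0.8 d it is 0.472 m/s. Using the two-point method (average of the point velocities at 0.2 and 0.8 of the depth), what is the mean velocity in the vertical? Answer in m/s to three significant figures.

0.614 m/s

v̄ = (0.755 + 0.472) / 2 = 0.6135 m/s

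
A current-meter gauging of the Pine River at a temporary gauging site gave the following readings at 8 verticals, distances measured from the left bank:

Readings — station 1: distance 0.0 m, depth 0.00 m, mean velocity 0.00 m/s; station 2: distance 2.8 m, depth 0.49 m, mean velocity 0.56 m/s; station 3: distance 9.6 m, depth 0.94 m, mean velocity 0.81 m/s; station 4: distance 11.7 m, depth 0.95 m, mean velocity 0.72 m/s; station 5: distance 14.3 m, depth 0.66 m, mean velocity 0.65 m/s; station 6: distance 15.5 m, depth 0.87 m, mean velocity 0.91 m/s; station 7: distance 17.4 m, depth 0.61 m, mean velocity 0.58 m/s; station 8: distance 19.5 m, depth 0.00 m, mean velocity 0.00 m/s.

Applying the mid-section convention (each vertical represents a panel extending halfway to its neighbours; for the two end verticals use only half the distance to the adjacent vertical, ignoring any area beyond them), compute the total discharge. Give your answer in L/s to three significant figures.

w_2 = (9.6 − 0.0)/2 = 4.8 m; q_2 = 0.56 × 0.49 × 4.8 = 1.317 m³/s
w_3 = (11.7 − 2.8)/2 = 4.45 m; q_3 = 0.81 × 0.94 × 4.45 = 3.388 m³/s
w_4 = (14.3 − 9.6)/2 = 2.35 m; q_4 = 0.72 × 0.95 × 2.35 = 1.607 m³/s
w_5 = (15.5 − 11.7)/2 = 1.9 m; q_5 = 0.65 × 0.66 × 1.9 = 0.8151 m³/s
w_6 = (17.4 − 14.3)/2 = 1.55 m; q_6 = 0.91 × 0.87 × 1.55 = 1.227 m³/s
w_7 = (19.5 − 15.5)/2 = 2 m; q_7 = 0.58 × 0.61 × 2 = 0.7076 m³/s
Stations 1, 8 contribute zero (depth or velocity is 0).
Q = Σ qᵢ = 9.063 m³/s
= 9.063 × 1000 = 9063 L/s

9060 L/s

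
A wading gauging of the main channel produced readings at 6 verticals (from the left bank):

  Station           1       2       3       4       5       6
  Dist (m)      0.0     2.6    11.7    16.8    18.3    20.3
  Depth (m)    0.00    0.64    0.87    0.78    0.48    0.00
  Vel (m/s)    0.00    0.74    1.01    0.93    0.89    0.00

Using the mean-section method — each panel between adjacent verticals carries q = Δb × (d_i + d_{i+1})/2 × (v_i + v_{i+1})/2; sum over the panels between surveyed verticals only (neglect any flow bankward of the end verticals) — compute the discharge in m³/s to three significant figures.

11.5 m³/s

Panel 1-2: Δb = 2.6 m, d̄ = (0.00+0.64)/2 = 0.32, v̄ = (0.00+0.74)/2 = 0.37 → q = 2.6×0.32×0.37 = 0.3078 m³/s
Panel 2-3: Δb = 9.1 m, d̄ = (0.64+0.87)/2 = 0.755, v̄ = (0.74+1.01)/2 = 0.875 → q = 9.1×0.755×0.875 = 6.012 m³/s
Panel 3-4: Δb = 5.1 m, d̄ = (0.87+0.78)/2 = 0.825, v̄ = (1.01+0.93)/2 = 0.97 → q = 5.1×0.825×0.97 = 4.081 m³/s
Panel 4-5: Δb = 1.5 m, d̄ = (0.78+0.48)/2 = 0.63, v̄ = (0.93+0.89)/2 = 0.91 → q = 1.5×0.63×0.91 = 0.8600 m³/s
Panel 5-6: Δb = 2 m, d̄ = (0.48+0.00)/2 = 0.24, v̄ = (0.89+0.00)/2 = 0.445 → q = 2×0.24×0.445 = 0.2136 m³/s
Q = Σ q = 11.47 m³/s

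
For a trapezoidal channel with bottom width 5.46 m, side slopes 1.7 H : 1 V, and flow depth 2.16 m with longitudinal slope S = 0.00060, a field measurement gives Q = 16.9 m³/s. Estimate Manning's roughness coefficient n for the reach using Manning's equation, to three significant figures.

0.0360

A = (b + z·y)·y = (5.46 + 1.7×2.16)×2.16 = 19.73 m²
P = b + 2y√(1+z²) = 5.46 + 2×2.16×√(1+1.7²) = 13.98 m
R = A/P = 19.73/13.98 = 1.411 m
n = (1/Q)·A·R^(2/3)·S^(1/2) = (1/16.9) × 19.73 × 1.258 × 0.02449 = 0.03596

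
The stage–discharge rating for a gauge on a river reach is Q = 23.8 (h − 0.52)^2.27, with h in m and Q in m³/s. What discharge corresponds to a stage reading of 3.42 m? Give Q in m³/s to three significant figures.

Q = 23.8 × (3.42 − 0.52)^2.27 = 23.8 × 2.9^2.27 = 266.8 m³/s

267 m³/s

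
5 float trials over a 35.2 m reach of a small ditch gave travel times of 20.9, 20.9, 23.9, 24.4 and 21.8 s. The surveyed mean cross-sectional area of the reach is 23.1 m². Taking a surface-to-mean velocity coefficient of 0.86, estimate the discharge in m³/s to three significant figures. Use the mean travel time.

31.2 m³/s

t̄ = (20.9 + 20.9 + 23.9 + 24.4 + 21.8) / 5 = 22.38 s
v_surface = L / t̄ = 35.2 / 22.38 = 1.573 m/s
v_mean = 0.86 × 1.573 = 1.353 m/s
Q = A × v_mean = 23.1 × 1.353 = 31.25 m³/s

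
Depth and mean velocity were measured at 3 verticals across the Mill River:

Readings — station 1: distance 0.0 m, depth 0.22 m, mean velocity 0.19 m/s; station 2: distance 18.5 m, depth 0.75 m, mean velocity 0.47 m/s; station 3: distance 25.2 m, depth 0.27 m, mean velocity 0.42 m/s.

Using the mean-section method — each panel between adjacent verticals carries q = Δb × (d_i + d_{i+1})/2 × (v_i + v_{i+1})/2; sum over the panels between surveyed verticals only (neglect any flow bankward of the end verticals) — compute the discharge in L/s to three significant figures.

Panel 1-2: Δb = 18.5 m, d̄ = (0.22+0.75)/2 = 0.485, v̄ = (0.19+0.47)/2 = 0.33 → q = 18.5×0.485×0.33 = 2.961 m³/s
Panel 2-3: Δb = 6.7 m, d̄ = (0.75+0.27)/2 = 0.51, v̄ = (0.47+0.42)/2 = 0.445 → q = 6.7×0.51×0.445 = 1.521 m³/s
Q = Σ q = 4.481 m³/s
= 4.481 × 1000 = 4481 L/s

4480 L/s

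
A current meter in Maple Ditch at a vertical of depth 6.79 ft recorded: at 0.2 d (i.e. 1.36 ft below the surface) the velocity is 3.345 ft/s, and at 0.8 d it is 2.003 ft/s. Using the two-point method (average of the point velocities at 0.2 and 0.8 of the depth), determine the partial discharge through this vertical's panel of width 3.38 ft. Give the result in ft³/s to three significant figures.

v̄ = (3.345 + 2.003) / 2 = 2.674 ft/s
q = v̄ × d × w = 2.674 × 6.79 × 3.38 = 61.37 ft³/s

61.4 ft³/s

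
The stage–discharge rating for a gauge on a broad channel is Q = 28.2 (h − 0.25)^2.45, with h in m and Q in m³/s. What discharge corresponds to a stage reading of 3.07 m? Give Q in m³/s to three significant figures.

358 m³/s

Q = 28.2 × (3.07 − 0.25)^2.45 = 28.2 × 2.82^2.45 = 357.6 m³/s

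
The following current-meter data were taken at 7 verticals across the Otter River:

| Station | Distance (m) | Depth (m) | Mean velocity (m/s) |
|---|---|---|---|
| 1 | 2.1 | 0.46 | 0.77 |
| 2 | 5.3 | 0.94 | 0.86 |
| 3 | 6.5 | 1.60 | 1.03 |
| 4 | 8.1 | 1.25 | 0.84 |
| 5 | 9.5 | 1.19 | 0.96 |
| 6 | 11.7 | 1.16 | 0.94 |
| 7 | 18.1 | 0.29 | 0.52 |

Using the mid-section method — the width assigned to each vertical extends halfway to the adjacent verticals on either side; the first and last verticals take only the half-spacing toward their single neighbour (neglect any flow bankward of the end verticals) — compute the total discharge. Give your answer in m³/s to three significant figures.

13.5 m³/s

w_1 = (5.3 − 2.1)/2 = 1.6 m; q_1 = 0.77 × 0.46 × 1.6 = 0.5667 m³/s
w_2 = (6.5 − 2.1)/2 = 2.2 m; q_2 = 0.86 × 0.94 × 2.2 = 1.778 m³/s
w_3 = (8.1 − 5.3)/2 = 1.4 m; q_3 = 1.03 × 1.60 × 1.4 = 2.307 m³/s
w_4 = (9.5 − 6.5)/2 = 1.5 m; q_4 = 0.84 × 1.25 × 1.5 = 1.575 m³/s
w_5 = (11.7 − 8.1)/2 = 1.8 m; q_5 = 0.96 × 1.19 × 1.8 = 2.056 m³/s
w_6 = (18.1 − 9.5)/2 = 4.3 m; q_6 = 0.94 × 1.16 × 4.3 = 4.689 m³/s
w_7 = (18.1 − 11.7)/2 = 3.2 m; q_7 = 0.52 × 0.29 × 3.2 = 0.4826 m³/s
Q = Σ qᵢ = 13.46 m³/s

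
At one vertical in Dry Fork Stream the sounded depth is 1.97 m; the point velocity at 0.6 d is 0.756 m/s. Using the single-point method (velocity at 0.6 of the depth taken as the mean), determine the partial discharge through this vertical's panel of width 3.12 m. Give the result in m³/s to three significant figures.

v̄ = v₀.₆ = 0.756 m/s
q = v̄ × d × w = 0.7560 × 1.97 × 3.12 = 4.647 m³/s

4.65 m³/s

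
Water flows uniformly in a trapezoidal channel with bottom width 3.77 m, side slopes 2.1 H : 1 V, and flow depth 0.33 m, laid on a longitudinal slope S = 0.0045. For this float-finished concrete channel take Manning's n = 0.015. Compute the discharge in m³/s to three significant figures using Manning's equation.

A = (b + z·y)·y = (3.77 + 2.1×0.33)×0.33 = 1.473 m²
P = b + 2y√(1+z²) = 3.77 + 2×0.33×√(1+2.1²) = 5.305 m
R = A/P = 1.473/5.305 = 0.2776 m
Q = (1/n)·A·R^(2/3)·S^(1/2) = (1/0.015) × 1.473 × 0.2776^(2/3) × 0.0045^(1/2) = 2.803 m³/s

2.80 m³/s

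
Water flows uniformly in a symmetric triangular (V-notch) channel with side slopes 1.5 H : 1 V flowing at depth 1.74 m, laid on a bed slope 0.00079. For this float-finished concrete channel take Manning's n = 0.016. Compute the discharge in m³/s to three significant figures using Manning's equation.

6.43 m³/s

A = z·y² = 1.5×1.74² = 4.541 m²
P = 2y√(1+z²) = 2×1.74×√(1+1.5²) = 6.274 m
R = A/P = 4.541/6.274 = 0.7239 m
Q = (1/n)·A·R^(2/3)·S^(1/2) = (1/0.016) × 4.541 × 0.7239^(2/3) × 0.00079^(1/2) = 6.432 m³/s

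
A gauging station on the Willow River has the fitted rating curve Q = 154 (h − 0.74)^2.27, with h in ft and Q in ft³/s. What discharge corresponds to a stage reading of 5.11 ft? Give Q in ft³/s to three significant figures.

Q = 154 × (5.11 − 0.74)^2.27 = 154 × 4.37^2.27 = 4379 ft³/s

4380 ft³/s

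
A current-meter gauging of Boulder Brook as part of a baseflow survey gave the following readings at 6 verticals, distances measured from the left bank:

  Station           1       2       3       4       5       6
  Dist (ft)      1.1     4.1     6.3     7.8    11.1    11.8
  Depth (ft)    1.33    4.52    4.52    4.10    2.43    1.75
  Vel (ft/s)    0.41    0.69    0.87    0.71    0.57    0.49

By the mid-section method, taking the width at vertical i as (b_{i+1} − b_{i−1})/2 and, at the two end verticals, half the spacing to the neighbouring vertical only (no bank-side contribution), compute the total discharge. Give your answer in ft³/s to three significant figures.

26.3 ft³/s

w_1 = (4.1 − 1.1)/2 = 1.5 ft; q_1 = 0.41 × 1.33 × 1.5 = 0.8180 ft³/s
w_2 = (6.3 − 1.1)/2 = 2.6 ft; q_2 = 0.69 × 4.52 × 2.6 = 8.109 ft³/s
w_3 = (7.8 − 4.1)/2 = 1.85 ft; q_3 = 0.87 × 4.52 × 1.85 = 7.275 ft³/s
w_4 = (11.1 − 6.3)/2 = 2.4 ft; q_4 = 0.71 × 4.10 × 2.4 = 6.986 ft³/s
w_5 = (11.8 − 7.8)/2 = 2 ft; q_5 = 0.57 × 2.43 × 2 = 2.770 ft³/s
w_6 = (11.8 − 11.1)/2 = 0.35 ft; q_6 = 0.49 × 1.75 × 0.35 = 0.3001 ft³/s
Q = Σ qᵢ = 26.26 ft³/s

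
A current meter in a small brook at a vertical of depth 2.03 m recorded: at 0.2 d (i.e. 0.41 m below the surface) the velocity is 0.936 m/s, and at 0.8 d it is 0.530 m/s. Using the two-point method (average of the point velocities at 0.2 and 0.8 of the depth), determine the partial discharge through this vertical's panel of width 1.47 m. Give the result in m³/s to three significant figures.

2.19 m³/s

v̄ = (0.936 + 0.530) / 2 = 0.7330 m/s
q = v̄ × d × w = 0.7330 × 2.03 × 1.47 = 2.187 m³/s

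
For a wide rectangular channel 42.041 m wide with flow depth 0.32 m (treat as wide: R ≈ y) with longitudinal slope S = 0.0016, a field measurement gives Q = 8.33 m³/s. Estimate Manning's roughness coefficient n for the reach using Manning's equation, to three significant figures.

A = b·y = 42.041 × 0.32 = 13.45 m²
Wide channel: R ≈ y = 0.32 m
n = (1/Q)·A·R^(2/3)·S^(1/2) = (1/8.33) × 13.45 × 0.4678 × 0.04000 = 0.03022

0.0302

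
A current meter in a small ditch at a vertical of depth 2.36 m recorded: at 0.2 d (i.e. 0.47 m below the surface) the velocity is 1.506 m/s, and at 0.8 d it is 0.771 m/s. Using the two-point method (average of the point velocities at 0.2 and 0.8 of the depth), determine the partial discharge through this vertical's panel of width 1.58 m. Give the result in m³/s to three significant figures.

v̄ = (1.506 + 0.771) / 2 = 1.139 m/s
q = v̄ × d × w = 1.139 × 2.36 × 1.58 = 4.245 m³/s

4.25 m³/s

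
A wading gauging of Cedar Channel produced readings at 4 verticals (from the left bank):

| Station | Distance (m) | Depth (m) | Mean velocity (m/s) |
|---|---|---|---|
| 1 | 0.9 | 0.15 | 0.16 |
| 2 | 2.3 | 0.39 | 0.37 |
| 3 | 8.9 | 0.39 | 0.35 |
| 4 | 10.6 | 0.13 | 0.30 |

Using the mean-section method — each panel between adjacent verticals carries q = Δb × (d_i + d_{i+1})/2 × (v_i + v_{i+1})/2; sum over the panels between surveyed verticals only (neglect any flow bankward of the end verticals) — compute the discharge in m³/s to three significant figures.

Panel 1-2: Δb = 1.4 m, d̄ = (0.15+0.39)/2 = 0.27, v̄ = (0.16+0.37)/2 = 0.265 → q = 1.4×0.27×0.265 = 0.1002 m³/s
Panel 2-3: Δb = 6.6 m, d̄ = (0.39+0.39)/2 = 0.39, v̄ = (0.37+0.35)/2 = 0.36 → q = 6.6×0.39×0.36 = 0.9266 m³/s
Panel 3-4: Δb = 1.7 m, d̄ = (0.39+0.13)/2 = 0.26, v̄ = (0.35+0.30)/2 = 0.325 → q = 1.7×0.26×0.325 = 0.1437 m³/s
Q = Σ q = 1.170 m³/s

1.17 m³/s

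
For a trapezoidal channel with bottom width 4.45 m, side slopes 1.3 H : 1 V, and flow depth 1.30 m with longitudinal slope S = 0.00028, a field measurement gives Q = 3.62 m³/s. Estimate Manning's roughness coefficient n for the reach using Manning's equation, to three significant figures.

A = (b + z·y)·y = (4.45 + 1.3×1.30)×1.30 = 7.982 m²
P = b + 2y√(1+z²) = 4.45 + 2×1.30×√(1+1.3²) = 8.714 m
R = A/P = 7.982/8.714 = 0.9160 m
n = (1/Q)·A·R^(2/3)·S^(1/2) = (1/3.62) × 7.982 × 0.9432 × 0.01673 = 0.03480

0.0348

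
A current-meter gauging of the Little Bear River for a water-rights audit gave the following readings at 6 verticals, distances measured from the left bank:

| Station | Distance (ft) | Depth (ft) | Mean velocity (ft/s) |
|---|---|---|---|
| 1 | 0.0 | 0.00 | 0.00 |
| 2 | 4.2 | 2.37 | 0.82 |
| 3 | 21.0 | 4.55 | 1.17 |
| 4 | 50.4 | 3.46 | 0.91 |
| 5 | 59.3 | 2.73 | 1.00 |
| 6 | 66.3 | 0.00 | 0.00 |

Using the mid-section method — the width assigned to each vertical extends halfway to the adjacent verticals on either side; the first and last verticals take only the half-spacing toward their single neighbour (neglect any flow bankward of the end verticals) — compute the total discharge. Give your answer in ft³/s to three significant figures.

w_2 = (21.0 − 0.0)/2 = 10.5 ft; q_2 = 0.82 × 2.37 × 10.5 = 20.41 ft³/s
w_3 = (50.4 − 4.2)/2 = 23.1 ft; q_3 = 1.17 × 4.55 × 23.1 = 123.0 ft³/s
w_4 = (59.3 − 21.0)/2 = 19.15 ft; q_4 = 0.91 × 3.46 × 19.15 = 60.30 ft³/s
w_5 = (66.3 − 50.4)/2 = 7.95 ft; q_5 = 1.00 × 2.73 × 7.95 = 21.70 ft³/s
Stations 1, 6 contribute zero (depth or velocity is 0).
Q = Σ qᵢ = 225.4 ft³/s

225 ft³/s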